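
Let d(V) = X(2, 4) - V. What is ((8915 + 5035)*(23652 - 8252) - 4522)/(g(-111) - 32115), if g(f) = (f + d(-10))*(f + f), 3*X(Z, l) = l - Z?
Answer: -214825478/9841 ≈ -21830.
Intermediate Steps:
X(Z, l) = -Z/3 + l/3 (X(Z, l) = (l - Z)/3 = -Z/3 + l/3)
d(V) = ⅔ - V (d(V) = (-⅓*2 + (⅓)*4) - V = (-⅔ + 4/3) - V = ⅔ - V)
g(f) = 2*f*(32/3 + f) (g(f) = (f + (⅔ - 1*(-10)))*(f + f) = (f + (⅔ + 10))*(2*f) = (f + 32/3)*(2*f) = (32/3 + f)*(2*f) = 2*f*(32/3 + f))
((8915 + 5035)*(23652 - 8252) - 4522)/(g(-111) - 32115) = ((8915 + 5035)*(23652 - 8252) - 4522)/((⅔)*(-111)*(32 + 3*(-111)) - 32115) = (13950*15400 - 4522)/((⅔)*(-111)*(32 - 333) - 32115) = (214830000 - 4522)/((⅔)*(-111)*(-301) - 32115) = 214825478/(22274 - 32115) = 214825478/(-9841) = 214825478*(-1/9841) = -214825478/9841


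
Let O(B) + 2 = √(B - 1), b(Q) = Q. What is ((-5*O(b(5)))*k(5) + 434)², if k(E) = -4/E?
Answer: 188356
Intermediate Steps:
O(B) = -2 + √(-1 + B) (O(B) = -2 + √(B - 1) = -2 + √(-1 + B))
((-5*O(b(5)))*k(5) + 434)² = ((-5*(-2 + √(-1 + 5)))*(-4/5) + 434)² = ((-5*(-2 + √4))*(-4*⅕) + 434)² = (-5*(-2 + 2)*(-⅘) + 434)² = (-5*0*(-⅘) + 434)² = (0*(-⅘) + 434)² = (0 + 434)² = 434² = 188356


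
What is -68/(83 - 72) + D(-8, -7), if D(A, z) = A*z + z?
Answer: 471/11 ≈ 42.818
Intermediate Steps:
D(A, z) = z + A*z
-68/(83 - 72) + D(-8, -7) = -68/(83 - 72) - 7*(1 - 8) = -68/11 - 7*(-7) = (1/11)*(-68) + 49 = -68/11 + 49 = 471/11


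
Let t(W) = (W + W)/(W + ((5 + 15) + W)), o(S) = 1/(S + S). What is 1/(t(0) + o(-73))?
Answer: -146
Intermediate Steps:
o(S) = 1/(2*S)
t(W) = 2*W/(20 + 2*W) (t(W) = (2*W)/(W + (20 + W)) = (2*W)/(20 + 2*W) = 2*W/(20 + 2*W))
1/(t(0) + o(-73)) = 1/(0/(10 + 0) + (1/2)/(-73)) = 1/(0/10 + (1/2)*(-1/73)) = 1/(0*(1/10) - 1/146) = 1/(0 - 1/146) = 1/(-1/146) = -146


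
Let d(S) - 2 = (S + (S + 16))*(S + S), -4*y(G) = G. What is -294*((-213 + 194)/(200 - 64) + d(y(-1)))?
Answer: -202125/68 ≈ -2972.4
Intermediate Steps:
y(G) = -G/4
d(S) = 2 + 2*S*(16 + 2*S) (d(S) = 2 + (S + (S + 16))*(S + S) = 2 + (S + (16 + S))*(2*S) = 2 + (16 + 2*S)*(2*S) = 2 + 2*S*(16 + 2*S))
-294*((-213 + 194)/(200 - 64) + d(y(-1))) = -294*((-213 + 194)/(200 - 64) + (2 + 4*(-1/4*(-1))**2 + 32*(-1/4*(-1)))) = -294*(-19/136 + (2 + 4*(1/4)**2 + 32*(1/4))) = -294*(-19*1/136 + (2 + 4*(1/16) + 8)) = -294*(-19/136 + (2 + 1/4 + 8)) = -294*(-19/136 + 41/4) = -294*1375/136 = -202125/68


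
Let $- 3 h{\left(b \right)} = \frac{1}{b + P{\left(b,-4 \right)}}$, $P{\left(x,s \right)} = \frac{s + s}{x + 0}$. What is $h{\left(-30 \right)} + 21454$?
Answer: $\frac{9568489}{446} \approx 21454.0$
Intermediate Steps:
$P{\left(x,s \right)} = \frac{2 s}{x}$
$h{\left(b \right)} = - \frac{1}{3 \left(b - \frac{8}{b}\right)}$ ($h{\left(b \right)} = - \frac{1}{3 \left(b + 2 \left(-4\right) \frac{1}{b}\right)} = - \frac{1}{3 \left(b - \frac{8}{b}\right)}$)
$h{\left(-30 \right)} + 21454 = \left(-1\right) \left(-30\right) \frac{1}{-24 + 3 \left(-30\right)^{2}} + 21454 = \left(-1\right) \left(-30\right) \frac{1}{-24 + 3 \cdot 900} + 21454 = \left(-1\right) \left(-30\right) \frac{1}{-24 + 2700} + 21454 = \left(-1\right) \left(-30\right) \frac{1}{2676} + 21454 = \frac{5}{446} + 21454 = \frac{9568489}{446}$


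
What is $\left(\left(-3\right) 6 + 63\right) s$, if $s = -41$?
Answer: $-1845$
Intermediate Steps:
$\left(\left(-3\right) 6 + 63\right) s = \left(\left(-3\right) 6 + 63\right) \left(-41\right) = \left(-18 + 63\right) \left(-41\right) = 45 \left(-41\right) = -1845$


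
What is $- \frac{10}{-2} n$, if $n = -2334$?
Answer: $-11670$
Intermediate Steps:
$- \frac{10}{-2} n = - \frac{10}{-2} \left(-2334\right) = \left(-10\right) \left(- \frac{1}{2}\right) \left(-2334\right) = 5 \left(-2334\right) = -11670$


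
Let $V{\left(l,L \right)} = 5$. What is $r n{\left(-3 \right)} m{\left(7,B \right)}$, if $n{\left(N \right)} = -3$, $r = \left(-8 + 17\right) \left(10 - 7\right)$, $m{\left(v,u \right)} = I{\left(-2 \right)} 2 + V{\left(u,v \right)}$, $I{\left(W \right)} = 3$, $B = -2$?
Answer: $-891$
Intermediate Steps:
$m{\left(v,u \right)} = 11$ ($m{\left(v,u \right)} = 3 \cdot 2 + 5 = 6 + 5 = 11$)
$r = 27$ ($r = 9 \cdot 3 = 27$)
$r n{\left(-3 \right)} m{\left(7,B \right)} = 27 \left(-3\right) 11 = \left(-81\right) 11 = -891$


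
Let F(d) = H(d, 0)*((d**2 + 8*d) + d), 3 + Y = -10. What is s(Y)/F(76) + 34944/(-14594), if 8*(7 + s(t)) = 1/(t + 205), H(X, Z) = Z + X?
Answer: -13175968042367/5502773944320 ≈ -2.3944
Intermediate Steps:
Y = -13 (Y = -3 - 10 = -13)
H(X, Z) = X + Z
s(t) = -7 + 1/(8*(205 + t)) (s(t) = -7 + 1/(8*(t + 205)) = -7 + 1/(8*(205 + t)))
F(d) = d*(d**2 + 9*d) (F(d) = (d + 0)*((d**2 + 8*d) + d) = d*(d**2 + 9*d))
s(Y)/F(76) + 34944/(-14594) = ((-11479 - 56*(-13))/(8*(205 - 13)))/((76**2*(9 + 76))) + 34944/(-14594) = ((1/8)*(-11479 + 728)/192)/((5776*85)) + 34944*(-1/14594) = ((1/8)*(1/192)*(-10751))/490960 - 17472/7297 = -10751/1536*1/490960 - 17472/7297 = -10751/754114560 - 17472/7297 = -13175968042367/5502773944320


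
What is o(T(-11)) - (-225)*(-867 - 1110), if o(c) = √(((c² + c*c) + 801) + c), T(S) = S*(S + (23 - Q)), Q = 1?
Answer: -444825 + √29962 ≈ -4.4465e+5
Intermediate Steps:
T(S) = S*(22 + S) (T(S) = S*(S + (23 - 1*1)) = S*(S + (23 - 1)) = S*(S + 22) = S*(22 + S))
o(c) = √(801 + c + 2*c²) (o(c) = √(((c² + c²) + 801) + c) = √((2*c² + 801) + c) = √((801 + 2*c²) + c) = √(801 + c + 2*c²))
o(T(-11)) - (-225)*(-867 - 1110) = √(801 - 11*(22 - 11) + 2*(-11*(22 - 11))²) - (-225)*(-867 - 1110) = √(801 - 11*11 + 2*(-11*11)²) - (-225)*(-1977) = √(801 - 121 + 2*(-121)²) - 1*444825 = √(801 - 121 + 2*14641) - 444825 = √(801 - 121 + 29282) - 444825 = √29962 - 444825 = -444825 + √29962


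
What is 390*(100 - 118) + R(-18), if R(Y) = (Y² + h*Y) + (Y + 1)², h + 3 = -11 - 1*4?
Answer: -6083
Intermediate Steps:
h = -18 (h = -3 + (-11 - 1*4) = -3 + (-11 - 4) = -3 - 15 = -18)
R(Y) = Y² + (1 + Y)² - 18*Y (R(Y) = (Y² - 18*Y) + (Y + 1)² = (Y² - 18*Y) + (1 + Y)² = Y² + (1 + Y)² - 18*Y)
390*(100 - 118) + R(-18) = 390*(100 - 118) + (1 - 16*(-18) + 2*(-18)²) = 390*(-18) + (1 + 288 + 2*324) = -7020 + (1 + 288 + 648) = -7020 + 937 = -6083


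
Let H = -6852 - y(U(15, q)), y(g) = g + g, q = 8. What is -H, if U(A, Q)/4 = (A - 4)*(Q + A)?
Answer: 8876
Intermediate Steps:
U(A, Q) = 4*(-4 + A)*(A + Q) (U(A, Q) = 4*((A - 4)*(Q + A)) = 4*((-4 + A)*(A + Q)) = 4*(-4 + A)*(A + Q))
y(g) = 2*g
H = -8876 (H = -6852 - 2*(-16*15 - 16*8 + 4*15² + 4*15*8) = -6852 - 2*(-240 - 128 + 4*225 + 480) = -6852 - 2*(-240 - 128 + 900 + 480) = -6852 - 2*1012 = -6852 - 1*2024 = -6852 - 2024 = -8876)
-H = -1*(-8876) = 8876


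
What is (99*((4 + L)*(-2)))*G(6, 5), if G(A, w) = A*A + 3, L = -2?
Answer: -15444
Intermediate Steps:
G(A, w) = 3 + A**2 (G(A, w) = A**2 + 3 = 3 + A**2)
(99*((4 + L)*(-2)))*G(6, 5) = (99*((4 - 2)*(-2)))*(3 + 6**2) = (99*(2*(-2)))*(3 + 36) = (99*(-4))*39 = -396*39 = -15444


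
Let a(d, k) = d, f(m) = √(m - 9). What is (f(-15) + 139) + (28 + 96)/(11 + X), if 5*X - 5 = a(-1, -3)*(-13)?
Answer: 10767/73 + 2*I*√6 ≈ 147.49 + 4.899*I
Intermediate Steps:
f(m) = √(-9 + m)
X = 18/5 (X = 1 + (-1*(-13))/5 = 1 + (⅕)*13 = 1 + 13/5 = 18/5 ≈ 3.6000)
(f(-15) + 139) + (28 + 96)/(11 + X) = (√(-9 - 15) + 139) + (28 + 96)/(11 + 18/5) = (√(-24) + 139) + 124/(73/5) = (2*I*√6 + 139) + 124*(5/73) = (139 + 2*I*√6) + 620/73 = 10767/73 + 2*I*√6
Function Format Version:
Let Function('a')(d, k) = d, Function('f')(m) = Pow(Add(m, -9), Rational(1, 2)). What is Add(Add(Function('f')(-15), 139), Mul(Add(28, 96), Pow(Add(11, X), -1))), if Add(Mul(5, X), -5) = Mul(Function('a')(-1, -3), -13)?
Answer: Add(Rational(10767, 73), Mul(2, I, Pow(6, Rational(1, 2)))) ≈ Add(147.49, Mul(4.8990, I))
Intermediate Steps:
Function('f')(m) = Pow(Add(-9, m), Rational(1, 2))
X = Rational(18, 5) (X = Add(1, Mul(Rational(1, 5), Mul(-1, -13))) = Add(1, Mul(Rational(1, 5), 13)) = Add(1, Rational(13, 5)) = Rational(18, 5) ≈ 3.6000)
Add(Add(Function('f')(-15), 139), Mul(Add(28, 96), Pow(Add(11, X), -1))) = Add(Add(Pow(Add(-9, -15), Rational(1, 2)), 139), Mul(Add(28, 96), Pow(Add(11, Rational(18, 5)), -1))) = Add(Add(Pow(-24, Rational(1, 2)), 139), Mul(124, Pow(Rational(73, 5), -1))) = Add(Add(Mul(2, I, Pow(6, Rational(1, 2))), 139), Mul(124, Rational(5, 73))) = Add(Add(139, Mul(2, I, Pow(6, Rational(1, 2)))), Rational(620, 73)) = Add(Rational(10767, 73), Mul(2, I, Pow(6, Rational(1, 2))))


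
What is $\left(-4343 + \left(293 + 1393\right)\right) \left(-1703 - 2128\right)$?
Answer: $10178967$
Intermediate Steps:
$\left(-4343 + \left(293 + 1393\right)\right) \left(-1703 - 2128\right) = \left(-4343 + 1686\right) \left(-3831\right) = \left(-2657\right) \left(-3831\right) = 10178967$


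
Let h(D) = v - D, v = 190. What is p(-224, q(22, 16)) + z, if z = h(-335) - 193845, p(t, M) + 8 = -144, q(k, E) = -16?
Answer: -193472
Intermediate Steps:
p(t, M) = -152 (p(t, M) = -8 - 144 = -152)
h(D) = 190 - D
z = -193320 (z = (190 - 1*(-335)) - 193845 = (190 + 335) - 193845 = 525 - 193845 = -193320)
p(-224, q(22, 16)) + z = -152 - 193320 = -193472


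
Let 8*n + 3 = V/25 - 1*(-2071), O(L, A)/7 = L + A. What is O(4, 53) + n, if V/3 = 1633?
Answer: 136399/200 ≈ 682.00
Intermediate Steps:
V = 4899 (V = 3*1633 = 4899)
O(L, A) = 7*A + 7*L (O(L, A) = 7*(L + A) = 7*(A + L) = 7*A + 7*L)
n = 56599/200 (n = -3/8 + (4899/25 - 1*(-2071))/8 = -3/8 + (4899*(1/25) + 2071)/8 = -3/8 + (4899/25 + 2071)/8 = -3/8 + (1/8)*(56674/25) = -3/8 + 28337/100 = 56599/200 ≈ 283.00)
O(4, 53) + n = (7*53 + 7*4) + 56599/200 = (371 + 28) + 56599/200 = 399 + 56599/200 = 136399/200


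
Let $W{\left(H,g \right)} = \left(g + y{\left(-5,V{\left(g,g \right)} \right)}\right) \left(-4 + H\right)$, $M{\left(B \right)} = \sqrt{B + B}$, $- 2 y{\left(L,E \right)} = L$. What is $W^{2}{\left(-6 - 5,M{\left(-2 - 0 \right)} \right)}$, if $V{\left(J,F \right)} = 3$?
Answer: $\frac{2025}{4} + 2250 i \approx 506.25 + 2250.0 i$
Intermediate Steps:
$y{\left(L,E \right)} = - \frac{L}{2}$
$M{\left(B \right)} = \sqrt{2} \sqrt{B}$ ($M{\left(B \right)} = \sqrt{2 B} = \sqrt{2} \sqrt{B}$)
$W{\left(H,g \right)} = \left(-4 + H\right) \left(\frac{5}{2} + g\right)$ ($W{\left(H,g \right)} = \left(g - - \frac{5}{2}\right) \left(-4 + H\right) = \left(g + \frac{5}{2}\right) \left(-4 + H\right) = \left(\frac{5}{2} + g\right) \left(-4 + H\right) = \left(-4 + H\right) \left(\frac{5}{2} + g\right)$)
$W^{2}{\left(-6 - 5,M{\left(-2 - 0 \right)} \right)} = \left(-10 - 4 \sqrt{2} \sqrt{-2 - 0} + \frac{5 \left(-6 - 5\right)}{2} + \left(-6 - 5\right) \sqrt{2} \sqrt{-2 - 0}\right)^{2} = \left(-10 - 4 \sqrt{2} \sqrt{-2 + 0} + \frac{5 \left(-6 - 5\right)}{2} + \left(-6 - 5\right) \sqrt{2} \sqrt{-2 + 0}\right)^{2} = \left(-10 - 4 \sqrt{2} \sqrt{-2} + \frac{5}{2} \left(-11\right) - 11 \sqrt{2} \sqrt{-2}\right)^{2} = \left(-10 - 4 \sqrt{2} i \sqrt{2} - \frac{55}{2} - 11 \sqrt{2} i \sqrt{2}\right)^{2} = \left(-10 - 4 \cdot 2 i - \frac{55}{2} - 11 \cdot 2 i\right)^{2} = \left(-10 - 8 i - \frac{55}{2} - 22 i\right)^{2} = \left(- \frac{75}{2} - 30 i\right)^{2}$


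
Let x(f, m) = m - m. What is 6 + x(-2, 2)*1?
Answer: 6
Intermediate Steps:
x(f, m) = 0
6 + x(-2, 2)*1 = 6 + 0*1 = 6 + 0 = 6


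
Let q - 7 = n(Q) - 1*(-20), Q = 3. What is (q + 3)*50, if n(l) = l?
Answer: 1650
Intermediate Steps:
q = 30 (q = 7 + (3 - 1*(-20)) = 7 + (3 + 20) = 7 + 23 = 30)
(q + 3)*50 = (30 + 3)*50 = 33*50 = 1650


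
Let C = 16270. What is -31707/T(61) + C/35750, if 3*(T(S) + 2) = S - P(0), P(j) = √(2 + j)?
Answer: -18698248204/10807225 - 95121*√2/3023 ≈ -1774.7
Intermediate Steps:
T(S) = -2 - √2/3 + S/3 (T(S) = -2 + (S - √(2 + 0))/3 = -2 + (S - √2)/3 = -2 + (-√2/3 + S/3) = -2 - √2/3 + S/3)
-31707/T(61) + C/35750 = -31707/(-2 - √2/3 + (⅓)*61) + 16270/35750 = -31707/(-2 - √2/3 + 61/3) + 16270*(1/35750) = -31707/(55/3 - √2/3) + 1627/3575 = 1627/3575 - 31707/(55/3 - √2/3)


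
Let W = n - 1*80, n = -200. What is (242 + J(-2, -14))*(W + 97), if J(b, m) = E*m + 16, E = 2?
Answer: -42090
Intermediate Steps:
W = -280 (W = -200 - 1*80 = -200 - 80 = -280)
J(b, m) = 16 + 2*m (J(b, m) = 2*m + 16 = 16 + 2*m)
(242 + J(-2, -14))*(W + 97) = (242 + (16 + 2*(-14)))*(-280 + 97) = (242 + (16 - 28))*(-183) = (242 - 12)*(-183) = 230*(-183) = -42090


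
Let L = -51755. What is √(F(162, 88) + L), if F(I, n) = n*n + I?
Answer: I*√43849 ≈ 209.4*I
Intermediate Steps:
F(I, n) = I + n² (F(I, n) = n² + I = I + n²)
√(F(162, 88) + L) = √((162 + 88²) - 51755) = √((162 + 7744) - 51755) = √(7906 - 51755) = √(-43849) = I*√43849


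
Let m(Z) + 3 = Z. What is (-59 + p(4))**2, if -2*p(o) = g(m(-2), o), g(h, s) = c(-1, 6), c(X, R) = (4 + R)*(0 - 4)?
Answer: 1521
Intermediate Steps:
c(X, R) = -16 - 4*R (c(X, R) = (4 + R)*(-4) = -16 - 4*R)
m(Z) = -3 + Z
g(h, s) = -40 (g(h, s) = -16 - 4*6 = -16 - 24 = -40)
p(o) = 20 (p(o) = -1/2*(-40) = 20)
(-59 + p(4))**2 = (-59 + 20)**2 = (-39)**2 = 1521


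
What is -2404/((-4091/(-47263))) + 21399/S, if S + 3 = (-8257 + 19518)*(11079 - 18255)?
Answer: -3060510700191979/110196456483 ≈ -27773.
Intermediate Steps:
S = -80808939 (S = -3 + (-8257 + 19518)*(11079 - 18255) = -3 + 11261*(-7176) = -3 - 80808936 = -80808939)
-2404/((-4091/(-47263))) + 21399/S = -2404/((-4091/(-47263))) + 21399/(-80808939) = -2404/((-4091*(-1/47263))) + 21399*(-1/80808939) = -2404/4091/47263 - 7133/26936313 = -2404*47263/4091 - 7133/26936313 = -113620252/4091 - 7133/26936313 = -3060510700191979/110196456483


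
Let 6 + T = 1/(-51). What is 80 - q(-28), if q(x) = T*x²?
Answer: 244768/51 ≈ 4799.4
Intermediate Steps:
T = -307/51 (T = -6 + 1/(-51) = -6 - 1/51 = -307/51 ≈ -6.0196)
q(x) = -307*x²/51
80 - q(-28) = 80 - (-307)*(-28)²/51 = 80 - (-307)*784/51 = 80 - 1*(-240688/51) = 80 + 240688/51 = 244768/51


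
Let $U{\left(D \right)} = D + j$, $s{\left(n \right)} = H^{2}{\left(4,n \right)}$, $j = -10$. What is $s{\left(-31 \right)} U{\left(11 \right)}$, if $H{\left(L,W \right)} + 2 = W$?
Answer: $1089$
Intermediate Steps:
$H{\left(L,W \right)} = -2 + W$
$s{\left(n \right)} = \left(-2 + n\right)^{2}$
$U{\left(D \right)} = -10 + D$ ($U{\left(D \right)} = D - 10 = -10 + D$)
$s{\left(-31 \right)} U{\left(11 \right)} = \left(-2 - 31\right)^{2} \left(-10 + 11\right) = \left(-33\right)^{2} \cdot 1 = 1089 \cdot 1 = 1089$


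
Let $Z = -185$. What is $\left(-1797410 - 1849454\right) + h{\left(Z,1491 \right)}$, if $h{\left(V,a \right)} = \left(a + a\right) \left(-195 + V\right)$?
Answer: $-4780024$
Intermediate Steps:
$h{\left(V,a \right)} = 2 a \left(-195 + V\right)$
$\left(-1797410 - 1849454\right) + h{\left(Z,1491 \right)} = \left(-1797410 - 1849454\right) + 2 \cdot 1491 \left(-195 - 185\right) = \left(-1797410 - 1849454\right) + 2 \cdot 1491 \left(-380\right) = -3646864 - 1133160 = -4780024$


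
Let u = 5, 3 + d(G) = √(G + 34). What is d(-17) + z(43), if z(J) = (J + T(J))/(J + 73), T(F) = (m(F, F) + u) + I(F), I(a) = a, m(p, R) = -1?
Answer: -129/58 + √17 ≈ 1.8990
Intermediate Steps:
d(G) = -3 + √(34 + G) (d(G) = -3 + √(G + 34) = -3 + √(34 + G))
T(F) = 4 + F (T(F) = (-1 + 5) + F = 4 + F)
z(J) = (4 + 2*J)/(73 + J) (z(J) = (J + (4 + J))/(J + 73) = (4 + 2*J)/(73 + J))
d(-17) + z(43) = (-3 + √(34 - 17)) + 2*(2 + 43)/(73 + 43) = (-3 + √17) + 2*45/116 = (-3 + √17) + 2*(1/116)*45 = (-3 + √17) + 45/58 = -129/58 + √17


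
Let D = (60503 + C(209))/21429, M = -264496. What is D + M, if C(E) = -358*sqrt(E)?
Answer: -5667824281/21429 - 358*sqrt(209)/21429 ≈ -2.6449e+5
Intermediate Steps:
D = 60503/21429 - 358*sqrt(209)/21429 (D = (60503 - 358*sqrt(209))/21429 = (60503 - 358*sqrt(209))*(1/21429) = 60503/21429 - 358*sqrt(209)/21429 ≈ 2.5819)
D + M = (60503/21429 - 358*sqrt(209)/21429) - 264496 = -5667824281/21429 - 358*sqrt(209)/21429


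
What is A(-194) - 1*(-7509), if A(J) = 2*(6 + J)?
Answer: 7133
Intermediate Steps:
A(J) = 12 + 2*J
A(-194) - 1*(-7509) = (12 + 2*(-194)) - 1*(-7509) = (12 - 388) + 7509 = -376 + 7509 = 7133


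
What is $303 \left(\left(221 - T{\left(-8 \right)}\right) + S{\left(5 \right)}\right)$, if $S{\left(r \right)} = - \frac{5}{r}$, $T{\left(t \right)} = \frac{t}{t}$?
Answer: $66357$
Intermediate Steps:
$T{\left(t \right)} = 1$
$303 \left(\left(221 - T{\left(-8 \right)}\right) + S{\left(5 \right)}\right) = 303 \left(\left(221 - 1\right) - \frac{5}{5}\right) = 303 \left(\left(221 - 1\right) - 1\right) = 303 \left(220 - 1\right) = 303 \cdot 219 = 66357$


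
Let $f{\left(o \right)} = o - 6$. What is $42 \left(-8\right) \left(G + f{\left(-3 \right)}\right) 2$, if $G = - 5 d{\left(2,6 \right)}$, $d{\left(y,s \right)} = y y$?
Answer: $19488$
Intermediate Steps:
$d{\left(y,s \right)} = y^{2}$
$G = -20$ ($G = - 5 \cdot 2^{2} = \left(-5\right) 4 = -20$)
$f{\left(o \right)} = -6 + o$ ($f{\left(o \right)} = o - 6 = -6 + o$)
$42 \left(-8\right) \left(G + f{\left(-3 \right)}\right) 2 = 42 \left(-8\right) \left(-20 - 9\right) 2 = - 336 \left(-20 - 9\right) 2 = - 336 \left(\left(-29\right) 2\right) = \left(-336\right) \left(-58\right) = 19488$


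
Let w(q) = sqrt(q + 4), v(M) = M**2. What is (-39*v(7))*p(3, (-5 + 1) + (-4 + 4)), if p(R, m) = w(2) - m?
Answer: -7644 - 1911*sqrt(6) ≈ -12325.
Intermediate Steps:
w(q) = sqrt(4 + q)
p(R, m) = sqrt(6) - m (p(R, m) = sqrt(4 + 2) - m = sqrt(6) - m)
(-39*v(7))*p(3, (-5 + 1) + (-4 + 4)) = (-39*7**2)*(sqrt(6) - ((-5 + 1) + (-4 + 4))) = (-39*49)*(sqrt(6) - (-4 + 0)) = -1911*(sqrt(6) - 1*(-4)) = -1911*(sqrt(6) + 4) = -1911*(4 + sqrt(6)) = -7644 - 1911*sqrt(6)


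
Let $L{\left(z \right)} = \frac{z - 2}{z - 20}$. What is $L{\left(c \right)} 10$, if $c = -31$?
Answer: $\frac{110}{17} \approx 6.4706$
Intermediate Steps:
$L{\left(z \right)} = \frac{-2 + z}{-20 + z}$
$L{\left(c \right)} 10 = \frac{-2 - 31}{-20 - 31} \cdot 10 = \frac{1}{-51} \left(-33\right) 10 = \left(- \frac{1}{51}\right) \left(-33\right) 10 = \frac{11}{17} \cdot 10 = \frac{110}{17}$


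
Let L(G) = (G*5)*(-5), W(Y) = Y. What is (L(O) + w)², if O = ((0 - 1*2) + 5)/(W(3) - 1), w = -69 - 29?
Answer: 73441/4 ≈ 18360.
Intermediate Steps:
w = -98
O = 3/2 (O = ((0 - 1*2) + 5)/(3 - 1) = ((0 - 2) + 5)/2 = (-2 + 5)*(½) = 3*(½) = 3/2 ≈ 1.5000)
L(G) = -25*G (L(G) = (5*G)*(-5) = -25*G)
(L(O) + w)² = (-25*3/2 - 98)² = (-75/2 - 98)² = (-271/2)² = 73441/4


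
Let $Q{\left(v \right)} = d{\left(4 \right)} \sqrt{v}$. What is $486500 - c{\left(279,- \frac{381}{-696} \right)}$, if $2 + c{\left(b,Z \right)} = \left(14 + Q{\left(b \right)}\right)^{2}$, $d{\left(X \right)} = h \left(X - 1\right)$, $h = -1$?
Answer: $483795 + 252 \sqrt{31} \approx 4.852 \cdot 10^{5}$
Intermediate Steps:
$d{\left(X \right)} = 1 - X$ ($d{\left(X \right)} = - (X - 1) = - (-1 + X) = 1 - X$)
$Q{\left(v \right)} = - 3 \sqrt{v}$ ($Q{\left(v \right)} = \left(1 - 4\right) \sqrt{v} = - 3 \sqrt{v}$)
$c{\left(b,Z \right)} = -2 + \left(14 - 3 \sqrt{b}\right)^{2}$
$486500 - c{\left(279,- \frac{381}{-696} \right)} = 486500 - \left(-2 + \left(-14 + 3 \sqrt{279}\right)^{2}\right) = 486500 - \left(-2 + \left(-14 + 3 \cdot 3 \sqrt{31}\right)^{2}\right) = 486500 - \left(-2 + \left(-14 + 9 \sqrt{31}\right)^{2}\right) = 486500 + \left(2 - \left(-14 + 9 \sqrt{31}\right)^{2}\right) = 486502 - \left(-14 + 9 \sqrt{31}\right)^{2}$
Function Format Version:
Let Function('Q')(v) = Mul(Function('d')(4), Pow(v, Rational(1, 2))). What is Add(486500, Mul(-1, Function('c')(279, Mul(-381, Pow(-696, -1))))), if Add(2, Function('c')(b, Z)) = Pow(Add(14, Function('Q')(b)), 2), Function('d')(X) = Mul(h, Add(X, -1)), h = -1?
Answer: Add(483795, Mul(252, Pow(31, Rational(1, 2)))) ≈ 4.8520e+5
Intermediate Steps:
Function('d')(X) = Add(1, Mul(-1, X)) (Function('d')(X) = Mul(-1, Add(X, -1)) = Mul(-1, Add(-1, X)) = Add(1, Mul(-1, X)))
Function('Q')(v) = Mul(-3, Pow(v, Rational(1, 2))) (Function('Q')(v) = Mul(Add(1, Mul(-1, 4)), Pow(v, Rational(1, 2))) = Mul(Add(1, -4), Pow(v, Rational(1, 2))) = Mul(-3, Pow(v, Rational(1, 2))))
Function('c')(b, Z) = Add(-2, Pow(Add(14, Mul(-3, Pow(b, Rational(1, 2)))), 2))
Add(486500, Mul(-1, Function('c')(279, Mul(-381, Pow(-696, -1))))) = Add(486500, Mul(-1, Add(-2, Pow(Add(-14, Mul(3, Pow(279, Rational(1, 2)))), 2)))) = Add(486500, Mul(-1, Add(-2, Pow(Add(-14, Mul(3, Mul(3, Pow(31, Rational(1, 2))))), 2)))) = Add(486500, Mul(-1, Add(-2, Pow(Add(-14, Mul(9, Pow(31, Rational(1, 2)))), 2)))) = Add(486500, Add(2, Mul(-1, Pow(Add(-14, Mul(9, Pow(31, Rational(1, 2)))), 2)))) = Add(486502, Mul(-1, Pow(Add(-14, Mul(9, Pow(31, Rational(1, 2)))), 2)))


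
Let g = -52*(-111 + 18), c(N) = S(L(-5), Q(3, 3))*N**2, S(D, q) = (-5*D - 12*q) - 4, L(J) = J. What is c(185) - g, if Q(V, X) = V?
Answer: -518211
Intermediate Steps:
S(D, q) = -4 - 12*q - 5*D (S(D, q) = (-12*q - 5*D) - 4 = -4 - 12*q - 5*D)
c(N) = -15*N**2 (c(N) = (-4 - 12*3 - 5*(-5))*N**2 = (-4 - 36 + 25)*N**2 = -15*N**2)
g = 4836 (g = -52*(-93) = 4836)
c(185) - g = -15*185**2 - 1*4836 = -15*34225 - 4836 = -513375 - 4836 = -518211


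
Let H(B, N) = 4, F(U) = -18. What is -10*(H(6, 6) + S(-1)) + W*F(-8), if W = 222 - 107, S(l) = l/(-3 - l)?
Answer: -2115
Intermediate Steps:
W = 115
-10*(H(6, 6) + S(-1)) + W*F(-8) = -10*(4 - 1*(-1)/(3 - 1)) + 115*(-18) = -10*(4 - 1*(-1)/2) - 2070 = -10*(4 - 1*(-1)*½) - 2070 = -10*(4 + ½) - 2070 = -10*9/2 - 2070 = -45 - 2070 = -2115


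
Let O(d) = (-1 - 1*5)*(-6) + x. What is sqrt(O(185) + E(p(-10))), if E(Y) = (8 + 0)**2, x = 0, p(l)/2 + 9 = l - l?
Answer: 10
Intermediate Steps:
p(l) = -18 (p(l) = -18 + 2*(l - l) = -18 + 2*0 = -18 + 0 = -18)
E(Y) = 64 (E(Y) = 8**2 = 64)
O(d) = 36 (O(d) = (-1 - 1*5)*(-6) + 0 = (-1 - 5)*(-6) + 0 = -6*(-6) + 0 = 36 + 0 = 36)
sqrt(O(185) + E(p(-10))) = sqrt(36 + 64) = sqrt(100) = 10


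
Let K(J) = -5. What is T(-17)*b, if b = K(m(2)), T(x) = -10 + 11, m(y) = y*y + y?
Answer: -5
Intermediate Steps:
m(y) = y + y**2 (m(y) = y**2 + y = y + y**2)
T(x) = 1
b = -5
T(-17)*b = 1*(-5) = -5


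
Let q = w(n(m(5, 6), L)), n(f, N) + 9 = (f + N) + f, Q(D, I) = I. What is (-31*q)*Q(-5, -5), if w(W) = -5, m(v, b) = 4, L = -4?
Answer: -775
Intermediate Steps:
n(f, N) = -9 + N + 2*f (n(f, N) = -9 + ((f + N) + f) = -9 + ((N + f) + f) = -9 + (N + 2*f) = -9 + N + 2*f)
q = -5
(-31*q)*Q(-5, -5) = -31*(-5)*(-5) = 155*(-5) = -775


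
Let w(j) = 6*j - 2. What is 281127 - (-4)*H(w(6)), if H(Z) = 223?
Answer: 282019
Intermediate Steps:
w(j) = -2 + 6*j
281127 - (-4)*H(w(6)) = 281127 - (-4)*223 = 281127 - 1*(-892) = 281127 + 892 = 282019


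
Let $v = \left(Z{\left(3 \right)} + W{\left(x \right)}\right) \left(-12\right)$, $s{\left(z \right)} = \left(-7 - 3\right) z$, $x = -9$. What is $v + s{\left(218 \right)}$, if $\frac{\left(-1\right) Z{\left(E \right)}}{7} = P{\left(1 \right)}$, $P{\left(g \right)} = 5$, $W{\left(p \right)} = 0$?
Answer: $-1760$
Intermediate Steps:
$Z{\left(E \right)} = -35$ ($Z{\left(E \right)} = \left(-7\right) 5 = -35$)
$s{\left(z \right)} = - 10 z$
$v = 420$ ($v = \left(-35 + 0\right) \left(-12\right) = \left(-35\right) \left(-12\right) = 420$)
$v + s{\left(218 \right)} = 420 - 2180 = -1760$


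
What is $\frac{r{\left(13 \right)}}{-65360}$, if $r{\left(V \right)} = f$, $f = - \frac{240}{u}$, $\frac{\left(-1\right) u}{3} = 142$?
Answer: $- \frac{1}{116014} \approx -8.6197 \cdot 10^{-6}$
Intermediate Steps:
$u = -426$ ($u = \left(-3\right) 142 = -426$)
$f = \frac{40}{71}$ ($f = - \frac{240}{-426} = \left(-240\right) \left(- \frac{1}{426}\right) = \frac{40}{71} \approx 0.56338$)
$r{\left(V \right)} = \frac{40}{71}$
$\frac{r{\left(13 \right)}}{-65360} = \frac{40}{71 \left(-65360\right)} = \frac{40}{71} \left(- \frac{1}{65360}\right) = - \frac{1}{116014}$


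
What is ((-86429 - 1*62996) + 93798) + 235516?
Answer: 179889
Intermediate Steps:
((-86429 - 1*62996) + 93798) + 235516 = ((-86429 - 62996) + 93798) + 235516 = (-149425 + 93798) + 235516 = -55627 + 235516 = 179889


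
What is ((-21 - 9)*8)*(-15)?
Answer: 3600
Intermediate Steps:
((-21 - 9)*8)*(-15) = -30*8*(-15) = -240*(-15) = 3600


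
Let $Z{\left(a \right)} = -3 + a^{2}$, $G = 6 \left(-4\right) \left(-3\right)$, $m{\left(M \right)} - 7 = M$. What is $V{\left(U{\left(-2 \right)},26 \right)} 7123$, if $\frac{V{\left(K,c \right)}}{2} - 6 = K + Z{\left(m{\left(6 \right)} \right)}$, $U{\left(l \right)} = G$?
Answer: $3476024$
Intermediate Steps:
$m{\left(M \right)} = 7 + M$
$G = 72$ ($G = \left(-24\right) \left(-3\right) = 72$)
$U{\left(l \right)} = 72$
$V{\left(K,c \right)} = 344 + 2 K$ ($V{\left(K,c \right)} = 12 + 2 \left(K - \left(3 - \left(7 + 6\right)^{2}\right)\right) = 12 + 2 \left(K - \left(3 - 13^{2}\right)\right) = 12 + 2 \left(K + \left(-3 + 169\right)\right) = 12 + 2 \left(K + 166\right) = 12 + 2 \left(166 + K\right) = 12 + \left(332 + 2 K\right) = 344 + 2 K$)
$V{\left(U{\left(-2 \right)},26 \right)} 7123 = \left(344 + 2 \cdot 72\right) 7123 = \left(344 + 144\right) 7123 = 488 \cdot 7123 = 3476024$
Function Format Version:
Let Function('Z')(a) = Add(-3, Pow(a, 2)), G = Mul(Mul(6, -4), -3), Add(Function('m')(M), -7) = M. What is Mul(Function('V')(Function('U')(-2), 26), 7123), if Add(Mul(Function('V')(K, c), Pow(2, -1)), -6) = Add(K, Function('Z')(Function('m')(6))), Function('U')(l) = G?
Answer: 3476024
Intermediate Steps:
Function('m')(M) = Add(7, M)
G = 72 (G = Mul(-24, -3) = 72)
Function('U')(l) = 72
Function('V')(K, c) = Add(344, Mul(2, K)) (Function('V')(K, c) = Add(12, Mul(2, Add(K, Add(-3, Pow(Add(7, 6), 2))))) = Add(12, Mul(2, Add(K, Add(-3, Pow(13, 2))))) = Add(12, Mul(2, Add(K, Add(-3, 169)))) = Add(12, Mul(2, Add(K, 166))) = Add(12, Mul(2, Add(166, K))) = Add(12, Add(332, Mul(2, K))) = Add(344, Mul(2, K)))
Mul(Function('V')(Function('U')(-2), 26), 7123) = Mul(Add(344, Mul(2, 72)), 7123) = Mul(Add(344, 144), 7123) = Mul(488, 7123) = 3476024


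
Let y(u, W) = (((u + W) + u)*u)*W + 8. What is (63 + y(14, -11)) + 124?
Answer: -2423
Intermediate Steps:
y(u, W) = 8 + W*u*(W + 2*u) (y(u, W) = (((W + u) + u)*u)*W + 8 = ((W + 2*u)*u)*W + 8 = (u*(W + 2*u))*W + 8 = W*u*(W + 2*u) + 8 = 8 + W*u*(W + 2*u))
(63 + y(14, -11)) + 124 = (63 + (8 + 14*(-11)² + 2*(-11)*14²)) + 124 = (63 + (8 + 14*121 + 2*(-11)*196)) + 124 = (63 + (8 + 1694 - 4312)) + 124 = (63 - 2610) + 124 = -2547 + 124 = -2423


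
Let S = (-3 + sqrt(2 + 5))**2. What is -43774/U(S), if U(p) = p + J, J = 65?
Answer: -393966/701 - 87548*sqrt(7)/2103 ≈ -672.15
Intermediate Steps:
S = (-3 + sqrt(7))**2 ≈ 0.12549
U(p) = 65 + p (U(p) = p + 65 = 65 + p)
-43774/U(S) = -43774/(65 + (3 - sqrt(7))**2)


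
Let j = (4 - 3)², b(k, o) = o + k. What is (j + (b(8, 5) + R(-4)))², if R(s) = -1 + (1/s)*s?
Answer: 196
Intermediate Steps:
R(s) = 0 (R(s) = -1 + s/s = -1 + 1 = 0)
b(k, o) = k + o
j = 1 (j = 1² = 1)
(j + (b(8, 5) + R(-4)))² = (1 + ((8 + 5) + 0))² = (1 + (13 + 0))² = (1 + 13)² = 14² = 196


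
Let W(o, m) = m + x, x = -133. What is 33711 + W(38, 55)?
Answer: 33633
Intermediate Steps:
W(o, m) = -133 + m (W(o, m) = m - 133 = -133 + m)
33711 + W(38, 55) = 33711 + (-133 + 55) = 33711 - 78 = 33633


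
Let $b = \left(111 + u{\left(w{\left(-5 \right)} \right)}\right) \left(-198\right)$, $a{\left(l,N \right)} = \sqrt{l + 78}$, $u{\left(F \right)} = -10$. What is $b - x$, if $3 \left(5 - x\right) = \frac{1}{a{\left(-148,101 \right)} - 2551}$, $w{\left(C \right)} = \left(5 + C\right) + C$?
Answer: $- \frac{390518831590}{19523013} - \frac{i \sqrt{70}}{19523013} \approx -20003.0 - 4.2855 \cdot 10^{-7} i$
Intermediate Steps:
$w{\left(C \right)} = 5 + 2 C$
$a{\left(l,N \right)} = \sqrt{78 + l}$
$x = 5 - \frac{1}{3 \left(-2551 + i \sqrt{70}\right)}$ ($x = 5 - \frac{1}{3 \left(\sqrt{78 - 148} - 2551\right)} = 5 - \frac{1}{3 \left(\sqrt{-70} - 2551\right)} = 5 - \frac{1}{3 \left(i \sqrt{70} - 2551\right)} = 5 - \frac{1}{3 \left(-2551 + i \sqrt{70}\right)} \approx 5.0001 + 4.2855 \cdot 10^{-7} i$)
$b = -19998$ ($b = \left(111 - 10\right) \left(-198\right) = 101 \left(-198\right) = -19998$)
$b - x = -19998 - \left(\frac{97617616}{19523013} + \frac{i \sqrt{70}}{19523013}\right) = - \frac{390518831590}{19523013} - \frac{i \sqrt{70}}{19523013}$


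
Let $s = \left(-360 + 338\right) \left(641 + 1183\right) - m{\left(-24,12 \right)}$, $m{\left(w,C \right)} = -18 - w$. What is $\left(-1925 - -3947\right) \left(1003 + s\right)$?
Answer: $-79122882$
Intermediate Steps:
$s = -40134$ ($s = \left(-360 + 338\right) \left(641 + 1183\right) - \left(-18 - -24\right) = \left(-22\right) 1824 - \left(-18 + 24\right) = -40128 - 6 = -40134$)
$\left(-1925 - -3947\right) \left(1003 + s\right) = \left(-1925 - -3947\right) \left(1003 - 40134\right) = \left(-1925 + 3947\right) \left(-39131\right) = 2022 \left(-39131\right) = -79122882$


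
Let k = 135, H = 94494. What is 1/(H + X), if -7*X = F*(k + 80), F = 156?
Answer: 7/627918 ≈ 1.1148e-5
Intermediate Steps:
X = -33540/7 (X = -156*(135 + 80)/7 = -156*215/7 = -⅐*33540 = -33540/7 ≈ -4791.4)
1/(H + X) = 1/(94494 - 33540/7) = 1/(627918/7) = 7/627918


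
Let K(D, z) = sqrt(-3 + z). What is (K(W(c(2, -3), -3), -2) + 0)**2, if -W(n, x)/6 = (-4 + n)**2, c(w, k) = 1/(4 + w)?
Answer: -5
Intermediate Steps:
W(n, x) = -6*(-4 + n)**2
(K(W(c(2, -3), -3), -2) + 0)**2 = (sqrt(-3 - 2) + 0)**2 = (sqrt(-5) + 0)**2 = (I*sqrt(5) + 0)**2 = (I*sqrt(5))**2 = -5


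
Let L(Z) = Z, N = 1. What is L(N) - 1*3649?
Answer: -3648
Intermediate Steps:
L(N) - 1*3649 = 1 - 1*3649 = 1 - 3649 = -3648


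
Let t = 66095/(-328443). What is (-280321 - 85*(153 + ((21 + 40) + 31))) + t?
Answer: -98909361773/328443 ≈ -3.0115e+5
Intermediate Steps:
t = -66095/328443 (t = 66095*(-1/328443) = -66095/328443 ≈ -0.20124)
(-280321 - 85*(153 + ((21 + 40) + 31))) + t = (-280321 - 85*(153 + ((21 + 40) + 31))) - 66095/328443 = (-280321 - 85*(153 + (61 + 31))) - 66095/328443 = (-280321 - 85*(153 + 92)) - 66095/328443 = (-280321 - 85*245) - 66095/328443 = (-280321 - 20825) - 66095/328443 = -301146 - 66095/328443 = -98909361773/328443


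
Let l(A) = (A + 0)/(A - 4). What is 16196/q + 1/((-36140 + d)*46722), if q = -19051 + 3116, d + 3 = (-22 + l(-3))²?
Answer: -1322884109916287/1301565712464420 ≈ -1.0164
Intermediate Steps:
l(A) = A/(-4 + A)
d = 22654/49 (d = -3 + (-22 - 3/(-4 - 3))² = -3 + (-22 - 3/(-7))² = -3 + (-22 - 3*(-⅐))² = -3 + (-22 + 3/7)² = -3 + (-151/7)² = -3 + 22801/49 = 22654/49 ≈ 462.33)
q = -15935
16196/q + 1/((-36140 + d)*46722) = 16196/(-15935) + 1/((-36140 + 22654/49)*46722) = 16196*(-1/15935) + (1/46722)/(-1748206/49) = -16196/15935 - 49/1748206*1/46722 = -16196/15935 - 49/81679680732 = -1322884109916287/1301565712464420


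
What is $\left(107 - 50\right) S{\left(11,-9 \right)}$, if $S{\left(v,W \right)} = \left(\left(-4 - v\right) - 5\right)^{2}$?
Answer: $22800$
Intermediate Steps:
$S{\left(v,W \right)} = \left(-9 - v\right)^{2}$
$\left(107 - 50\right) S{\left(11,-9 \right)} = \left(107 - 50\right) \left(9 + 11\right)^{2} = \left(107 - 50\right) 20^{2} = 57 \cdot 400 = 22800$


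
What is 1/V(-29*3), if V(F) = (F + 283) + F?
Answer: 1/109 ≈ 0.0091743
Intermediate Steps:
V(F) = 283 + 2*F (V(F) = (283 + F) + F = 283 + 2*F)
1/V(-29*3) = 1/(283 + 2*(-29*3)) = 1/(283 + 2*(-87)) = 1/(283 - 174) = 1/109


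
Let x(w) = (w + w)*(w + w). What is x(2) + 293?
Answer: 309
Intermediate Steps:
x(w) = 4*w² (x(w) = (2*w)*(2*w) = 4*w²)
x(2) + 293 = 4*2² + 293 = 4*4 + 293 = 16 + 293 = 309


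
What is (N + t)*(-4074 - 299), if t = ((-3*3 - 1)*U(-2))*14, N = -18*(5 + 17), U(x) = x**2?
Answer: 4180588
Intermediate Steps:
N = -396 (N = -18*22 = -396)
t = -560 (t = ((-3*3 - 1)*(-2)**2)*14 = ((-9 - 1)*4)*14 = -10*4*14 = -40*14 = -560)
(N + t)*(-4074 - 299) = (-396 - 560)*(-4074 - 299) = -956*(-4373) = 4180588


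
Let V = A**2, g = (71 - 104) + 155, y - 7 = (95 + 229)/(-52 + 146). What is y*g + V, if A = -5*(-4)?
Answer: 78702/47 ≈ 1674.5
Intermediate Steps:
A = 20
y = 491/47 (y = 7 + (95 + 229)/(-52 + 146) = 7 + 324/94 = 7 + 324*(1/94) = 7 + 162/47 = 491/47 ≈ 10.447)
g = 122 (g = -33 + 155 = 122)
V = 400 (V = 20**2 = 400)
y*g + V = (491/47)*122 + 400 = 59902/47 + 400 = 78702/47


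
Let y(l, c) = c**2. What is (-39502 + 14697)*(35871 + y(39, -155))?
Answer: -1485720280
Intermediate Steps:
(-39502 + 14697)*(35871 + y(39, -155)) = (-39502 + 14697)*(35871 + (-155)**2) = -24805*(35871 + 24025) = -24805*59896 = -1485720280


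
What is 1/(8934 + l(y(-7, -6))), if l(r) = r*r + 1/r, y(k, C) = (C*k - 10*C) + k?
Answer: 95/1706106 ≈ 5.5682e-5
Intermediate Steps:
y(k, C) = k - 10*C + C*k (y(k, C) = (-10*C + C*k) + k = k - 10*C + C*k)
l(r) = 1/r + r² (l(r) = r² + 1/r = 1/r + r²)
1/(8934 + l(y(-7, -6))) = 1/(8934 + (1 + (-7 - 10*(-6) - 6*(-7))³)/(-7 - 10*(-6) - 6*(-7))) = 1/(8934 + (1 + (-7 + 60 + 42)³)/(-7 + 60 + 42)) = 1/(8934 + (1 + 95³)/95) = 1/(8934 + (1 + 857375)/95) = 1/(8934 + (1/95)*857376) = 1/(8934 + 857376/95) = 1/(1706106/95) = 95/1706106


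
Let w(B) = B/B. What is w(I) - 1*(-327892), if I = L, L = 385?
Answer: 327893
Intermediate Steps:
I = 385
w(B) = 1
w(I) - 1*(-327892) = 1 - 1*(-327892) = 1 + 327892 = 327893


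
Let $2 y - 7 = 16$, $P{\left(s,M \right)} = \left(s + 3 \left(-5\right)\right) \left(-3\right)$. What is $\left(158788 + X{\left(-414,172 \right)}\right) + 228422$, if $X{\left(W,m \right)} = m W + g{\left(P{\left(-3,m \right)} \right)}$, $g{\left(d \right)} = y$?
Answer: $\frac{632027}{2} \approx 3.1601 \cdot 10^{5}$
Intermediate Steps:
$P{\left(s,M \right)} = 45 - 3 s$ ($P{\left(s,M \right)} = \left(s - 15\right) \left(-3\right) = \left(-15 + s\right) \left(-3\right) = 45 - 3 s$)
$y = \frac{23}{2}$ ($y = \frac{7}{2} + \frac{1}{2} \cdot 16 = \frac{7}{2} + 8 = \frac{23}{2} \approx 11.5$)
$g{\left(d \right)} = \frac{23}{2}$
$X{\left(W,m \right)} = \frac{23}{2} + W m$ ($X{\left(W,m \right)} = m W + \frac{23}{2} = W m + \frac{23}{2} = \frac{23}{2} + W m$)
$\left(158788 + X{\left(-414,172 \right)}\right) + 228422 = \left(158788 + \left(\frac{23}{2} - 71208\right)\right) + 228422 = \left(158788 - \frac{142393}{2}\right) + 228422 = \frac{175183}{2} + 228422 = \frac{632027}{2}$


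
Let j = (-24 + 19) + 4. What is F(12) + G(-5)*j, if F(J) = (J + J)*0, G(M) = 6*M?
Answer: 30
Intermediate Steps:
F(J) = 0 (F(J) = (2*J)*0 = 0)
j = -1 (j = -5 + 4 = -1)
F(12) + G(-5)*j = 0 + (6*(-5))*(-1) = 0 - 30*(-1) = 0 + 30 = 30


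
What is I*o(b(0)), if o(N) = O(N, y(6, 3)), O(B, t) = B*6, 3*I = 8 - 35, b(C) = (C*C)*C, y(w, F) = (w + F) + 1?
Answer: 0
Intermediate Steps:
y(w, F) = 1 + F + w (y(w, F) = (F + w) + 1 = 1 + F + w)
b(C) = C**3 (b(C) = C**2*C = C**3)
I = -9 (I = (8 - 35)/3 = (1/3)*(-27) = -9)
O(B, t) = 6*B
o(N) = 6*N
I*o(b(0)) = -54*0**3 = -54*0 = -9*0 = 0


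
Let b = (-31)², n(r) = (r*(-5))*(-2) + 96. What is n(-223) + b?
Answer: -1173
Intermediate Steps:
n(r) = 96 + 10*r (n(r) = -5*r*(-2) + 96 = 10*r + 96 = 96 + 10*r)
b = 961
n(-223) + b = (96 + 10*(-223)) + 961 = (96 - 2230) + 961 = -2134 + 961 = -1173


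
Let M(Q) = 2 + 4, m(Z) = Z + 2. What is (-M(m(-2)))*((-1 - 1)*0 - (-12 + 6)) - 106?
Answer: -142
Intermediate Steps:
m(Z) = 2 + Z
M(Q) = 6
(-M(m(-2)))*((-1 - 1)*0 - (-12 + 6)) - 106 = (-1*6)*((-1 - 1)*0 - (-12 + 6)) - 106 = -6*(-2*0 - 1*(-6)) - 106 = -6*(0 + 6) - 106 = -6*6 - 106 = -36 - 106 = -142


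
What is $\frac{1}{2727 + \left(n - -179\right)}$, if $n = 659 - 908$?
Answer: $\frac{1}{2657} \approx 0.00037636$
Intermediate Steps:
$n = -249$
$\frac{1}{2727 + \left(n - -179\right)} = \frac{1}{2727 - 70} = \frac{1}{2657}$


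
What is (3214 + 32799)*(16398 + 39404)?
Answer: 2009597426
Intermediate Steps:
(3214 + 32799)*(16398 + 39404) = 36013*55802 = 2009597426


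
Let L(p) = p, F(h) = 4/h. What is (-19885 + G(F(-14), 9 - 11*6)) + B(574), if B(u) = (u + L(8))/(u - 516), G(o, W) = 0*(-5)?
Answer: -576374/29 ≈ -19875.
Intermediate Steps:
G(o, W) = 0
B(u) = (8 + u)/(-516 + u) (B(u) = (u + 8)/(u - 516) = (8 + u)/(-516 + u))
(-19885 + G(F(-14), 9 - 11*6)) + B(574) = (-19885 + 0) + (8 + 574)/(-516 + 574) = -19885 + 582/58 = -19885 + (1/58)*582 = -19885 + 291/29 = -576374/29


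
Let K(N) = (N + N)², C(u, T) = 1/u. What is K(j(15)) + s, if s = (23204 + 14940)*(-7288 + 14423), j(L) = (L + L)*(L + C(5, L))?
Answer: 272989184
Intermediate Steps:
j(L) = 2*L*(⅕ + L) (j(L) = (L + L)*(L + 1/5) = (2*L)*(L + ⅕) = (2*L)*(⅕ + L) = 2*L*(⅕ + L))
s = 272157440 (s = 38144*7135 = 272157440)
K(N) = 4*N² (K(N) = (2*N)² = 4*N²)
K(j(15)) + s = 4*((⅖)*15*(1 + 5*15))² + 272157440 = 4*((⅖)*15*(1 + 75))² + 272157440 = 4*((⅖)*15*76)² + 272157440 = 4*456² + 272157440 = 4*207936 + 272157440 = 831744 + 272157440 = 272989184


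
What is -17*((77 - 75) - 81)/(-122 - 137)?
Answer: -1343/259 ≈ -5.1853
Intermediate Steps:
-17*((77 - 75) - 81)/(-122 - 137) = -17*(2 - 81)/(-259) = -(-1343)*(-1)/259 = -17*79/259 = -1343/259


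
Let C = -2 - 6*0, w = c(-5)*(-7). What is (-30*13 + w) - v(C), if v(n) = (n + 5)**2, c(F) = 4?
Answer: -427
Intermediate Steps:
w = -28 (w = 4*(-7) = -28)
C = -2 (C = -2 + 0 = -2)
v(n) = (5 + n)**2
(-30*13 + w) - v(C) = (-30*13 - 28) - (5 - 2)**2 = (-30*13 - 28) - 1*3**2 = (-390 - 28) - 1*9 = -418 - 9 = -427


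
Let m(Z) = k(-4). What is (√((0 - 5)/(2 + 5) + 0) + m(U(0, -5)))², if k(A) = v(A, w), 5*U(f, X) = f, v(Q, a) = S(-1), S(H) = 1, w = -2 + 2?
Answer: (7 + I*√35)²/49 ≈ 0.28571 + 1.6903*I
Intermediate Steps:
w = 0
v(Q, a) = 1
U(f, X) = f/5
k(A) = 1
m(Z) = 1
(√((0 - 5)/(2 + 5) + 0) + m(U(0, -5)))² = (√((0 - 5)/(2 + 5) + 0) + 1)² = (√(-5/7 + 0) + 1)² = (√(-5/7) + 1)² = (I*√35/7 + 1)² = (1 + I*√35/7)²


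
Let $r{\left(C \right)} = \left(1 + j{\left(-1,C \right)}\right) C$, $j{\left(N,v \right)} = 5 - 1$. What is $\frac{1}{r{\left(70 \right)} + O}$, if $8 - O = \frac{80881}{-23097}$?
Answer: $\frac{23097}{8349607} \approx 0.0027662$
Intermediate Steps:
$j{\left(N,v \right)} = 4$ ($j{\left(N,v \right)} = 5 - 1 = 4$)
$O = \frac{265657}{23097}$ ($O = 8 - \frac{80881}{-23097} = 8 - 80881 \left(- \frac{1}{23097}\right) = 8 - - \frac{80881}{23097} = 8 + \frac{80881}{23097} = \frac{265657}{23097} \approx 11.502$)
$r{\left(C \right)} = 5 C$ ($r{\left(C \right)} = \left(1 + 4\right) C = 5 C$)
$\frac{1}{r{\left(70 \right)} + O} = \frac{1}{5 \cdot 70 + \frac{265657}{23097}} = \frac{1}{350 + \frac{265657}{23097}} = \frac{1}{\frac{8349607}{23097}} = \frac{23097}{8349607}$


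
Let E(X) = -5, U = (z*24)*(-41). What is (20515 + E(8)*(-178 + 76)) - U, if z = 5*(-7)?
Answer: -13415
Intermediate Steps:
z = -35
U = 34440 (U = -35*24*(-41) = -840*(-41) = 34440)
(20515 + E(8)*(-178 + 76)) - U = (20515 - 5*(-178 + 76)) - 1*34440 = (20515 - 5*(-102)) - 34440 = (20515 + 510) - 34440 = 21025 - 34440 = -13415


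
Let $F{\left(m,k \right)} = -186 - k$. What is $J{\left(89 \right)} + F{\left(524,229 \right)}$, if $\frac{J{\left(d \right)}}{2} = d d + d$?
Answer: $15605$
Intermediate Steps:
$J{\left(d \right)} = 2 d + 2 d^{2}$ ($J{\left(d \right)} = 2 \left(d d + d\right) = 2 \left(d^{2} + d\right) = 2 \left(d + d^{2}\right) = 2 d + 2 d^{2}$)
$J{\left(89 \right)} + F{\left(524,229 \right)} = 2 \cdot 89 \left(1 + 89\right) - 415 = 2 \cdot 89 \cdot 90 - 415 = 16020 - 415 = 15605$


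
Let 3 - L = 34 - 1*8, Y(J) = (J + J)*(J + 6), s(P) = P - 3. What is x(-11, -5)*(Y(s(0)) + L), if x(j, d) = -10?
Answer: 410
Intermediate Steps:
s(P) = -3 + P
Y(J) = 2*J*(6 + J) (Y(J) = (2*J)*(6 + J) = 2*J*(6 + J))
L = -23 (L = 3 - (34 - 1*8) = 3 - (34 - 8) = 3 - 1*26 = 3 - 26 = -23)
x(-11, -5)*(Y(s(0)) + L) = -10*(2*(-3 + 0)*(6 + (-3 + 0)) - 23) = -10*(2*(-3)*(6 - 3) - 23) = -10*(2*(-3)*3 - 23) = -10*(-18 - 23) = -10*(-41) = 410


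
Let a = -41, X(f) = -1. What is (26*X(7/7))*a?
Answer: 1066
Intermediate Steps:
(26*X(7/7))*a = (26*(-1))*(-41) = -26*(-41) = 1066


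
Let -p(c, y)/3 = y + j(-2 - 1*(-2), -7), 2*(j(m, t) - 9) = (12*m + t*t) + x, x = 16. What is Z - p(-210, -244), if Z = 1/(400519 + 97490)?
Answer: -605080933/996018 ≈ -607.50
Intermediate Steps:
j(m, t) = 17 + t²/2 + 6*m (j(m, t) = 9 + ((12*m + t*t) + 16)/2 = 9 + ((12*m + t²) + 16)/2 = 9 + ((t² + 12*m) + 16)/2 = 9 + (16 + t² + 12*m)/2 = 9 + (8 + t²/2 + 6*m) = 17 + t²/2 + 6*m)
p(c, y) = -249/2 - 3*y (p(c, y) = -3*(y + (17 + (½)*(-7)² + 6*(-2 - 1*(-2)))) = -3*(y + (17 + (½)*49 + 6*(-2 + 2))) = -3*(y + (17 + 49/2 + 6*0)) = -3*(y + (17 + 49/2 + 0)) = -3*(y + 83/2) = -3*(83/2 + y) = -249/2 - 3*y)
Z = 1/498009 ≈ 2.0080e-6
Z - p(-210, -244) = 1/498009 - (-249/2 - 3*(-244)) = 1/498009 - (-249/2 + 732) = 1/498009 - 1*1215/2 = 1/498009 - 1215/2 = -605080933/996018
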